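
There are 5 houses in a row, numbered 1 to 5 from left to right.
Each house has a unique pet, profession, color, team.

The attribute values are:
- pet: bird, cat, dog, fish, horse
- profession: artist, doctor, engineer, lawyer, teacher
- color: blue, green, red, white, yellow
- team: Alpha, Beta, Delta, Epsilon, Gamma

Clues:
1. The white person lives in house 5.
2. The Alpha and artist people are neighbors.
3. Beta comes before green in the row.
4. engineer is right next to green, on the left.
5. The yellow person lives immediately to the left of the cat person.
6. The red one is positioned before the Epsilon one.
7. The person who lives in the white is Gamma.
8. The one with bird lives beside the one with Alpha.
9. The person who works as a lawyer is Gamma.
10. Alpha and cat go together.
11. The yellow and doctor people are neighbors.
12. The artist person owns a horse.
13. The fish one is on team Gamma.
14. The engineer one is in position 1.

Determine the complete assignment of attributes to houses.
Solution:

House | Pet | Profession | Color | Team
---------------------------------------
  1   | bird | engineer | yellow | Beta
  2   | cat | doctor | green | Alpha
  3   | horse | artist | red | Delta
  4   | dog | teacher | blue | Epsilon
  5   | fish | lawyer | white | Gamma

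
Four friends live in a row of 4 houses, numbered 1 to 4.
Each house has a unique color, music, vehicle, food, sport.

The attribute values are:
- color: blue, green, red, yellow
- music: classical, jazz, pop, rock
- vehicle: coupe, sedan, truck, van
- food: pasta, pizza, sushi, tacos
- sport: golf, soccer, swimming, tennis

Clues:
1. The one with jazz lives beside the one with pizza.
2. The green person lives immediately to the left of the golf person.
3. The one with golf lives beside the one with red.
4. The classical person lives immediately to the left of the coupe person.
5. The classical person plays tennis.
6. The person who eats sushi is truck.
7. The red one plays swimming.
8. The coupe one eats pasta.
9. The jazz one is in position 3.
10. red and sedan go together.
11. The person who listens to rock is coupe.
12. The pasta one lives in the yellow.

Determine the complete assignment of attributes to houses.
Solution:

House | Color | Music | Vehicle | Food | Sport
----------------------------------------------
  1   | green | classical | truck | sushi | tennis
  2   | yellow | rock | coupe | pasta | golf
  3   | red | jazz | sedan | tacos | swimming
  4   | blue | pop | van | pizza | soccer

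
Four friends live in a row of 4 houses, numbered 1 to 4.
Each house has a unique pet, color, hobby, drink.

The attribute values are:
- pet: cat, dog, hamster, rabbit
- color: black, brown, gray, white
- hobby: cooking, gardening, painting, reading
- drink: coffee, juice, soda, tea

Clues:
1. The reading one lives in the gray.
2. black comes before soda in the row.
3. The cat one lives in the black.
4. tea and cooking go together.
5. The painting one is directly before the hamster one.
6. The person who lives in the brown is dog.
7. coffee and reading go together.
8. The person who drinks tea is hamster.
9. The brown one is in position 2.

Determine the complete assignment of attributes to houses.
Solution:

House | Pet | Color | Hobby | Drink
-----------------------------------
  1   | cat | black | gardening | juice
  2   | dog | brown | painting | soda
  3   | hamster | white | cooking | tea
  4   | rabbit | gray | reading | coffee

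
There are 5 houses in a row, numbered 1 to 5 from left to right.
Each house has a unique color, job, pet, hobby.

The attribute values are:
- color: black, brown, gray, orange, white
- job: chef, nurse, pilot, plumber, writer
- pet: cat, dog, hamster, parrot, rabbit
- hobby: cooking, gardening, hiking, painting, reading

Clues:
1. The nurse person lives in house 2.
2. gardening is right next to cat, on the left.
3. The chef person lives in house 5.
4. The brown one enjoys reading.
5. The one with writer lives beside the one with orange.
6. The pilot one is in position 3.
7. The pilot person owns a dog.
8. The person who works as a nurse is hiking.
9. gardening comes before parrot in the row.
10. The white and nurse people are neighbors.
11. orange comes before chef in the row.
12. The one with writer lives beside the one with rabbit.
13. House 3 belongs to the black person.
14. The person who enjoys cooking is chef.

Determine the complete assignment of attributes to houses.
Solution:

House | Color | Job | Pet | Hobby
---------------------------------
  1   | white | writer | hamster | painting
  2   | orange | nurse | rabbit | hiking
  3   | black | pilot | dog | gardening
  4   | brown | plumber | cat | reading
  5   | gray | chef | parrot | cooking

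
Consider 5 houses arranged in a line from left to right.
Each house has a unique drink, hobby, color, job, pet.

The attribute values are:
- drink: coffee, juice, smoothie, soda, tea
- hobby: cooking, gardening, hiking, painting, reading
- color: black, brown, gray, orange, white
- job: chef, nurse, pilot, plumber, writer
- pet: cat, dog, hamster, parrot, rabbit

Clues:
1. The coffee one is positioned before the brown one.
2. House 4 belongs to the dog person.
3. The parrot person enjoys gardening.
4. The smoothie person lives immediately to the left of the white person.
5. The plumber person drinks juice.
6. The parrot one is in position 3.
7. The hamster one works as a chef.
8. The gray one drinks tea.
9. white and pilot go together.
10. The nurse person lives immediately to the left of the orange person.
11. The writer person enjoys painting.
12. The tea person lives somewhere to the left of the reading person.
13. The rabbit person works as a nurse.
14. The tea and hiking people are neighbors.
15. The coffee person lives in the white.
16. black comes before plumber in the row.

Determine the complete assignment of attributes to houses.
Solution:

House | Drink | Hobby | Color | Job | Pet
-----------------------------------------
  1   | tea | cooking | gray | nurse | rabbit
  2   | smoothie | hiking | orange | chef | hamster
  3   | coffee | gardening | white | pilot | parrot
  4   | soda | painting | black | writer | dog
  5   | juice | reading | brown | plumber | cat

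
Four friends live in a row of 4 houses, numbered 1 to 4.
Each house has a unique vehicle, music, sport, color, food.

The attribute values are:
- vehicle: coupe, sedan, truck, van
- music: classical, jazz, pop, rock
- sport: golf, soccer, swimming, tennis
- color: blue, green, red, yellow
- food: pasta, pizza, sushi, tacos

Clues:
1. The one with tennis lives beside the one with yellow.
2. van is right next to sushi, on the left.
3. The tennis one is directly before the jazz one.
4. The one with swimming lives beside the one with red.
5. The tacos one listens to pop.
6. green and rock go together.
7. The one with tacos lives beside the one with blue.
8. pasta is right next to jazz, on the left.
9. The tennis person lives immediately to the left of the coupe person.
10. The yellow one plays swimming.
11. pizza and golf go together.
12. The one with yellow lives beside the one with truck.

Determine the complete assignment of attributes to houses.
Solution:

House | Vehicle | Music | Sport | Color | Food
----------------------------------------------
  1   | van | rock | tennis | green | pasta
  2   | coupe | jazz | swimming | yellow | sushi
  3   | truck | pop | soccer | red | tacos
  4   | sedan | classical | golf | blue | pizza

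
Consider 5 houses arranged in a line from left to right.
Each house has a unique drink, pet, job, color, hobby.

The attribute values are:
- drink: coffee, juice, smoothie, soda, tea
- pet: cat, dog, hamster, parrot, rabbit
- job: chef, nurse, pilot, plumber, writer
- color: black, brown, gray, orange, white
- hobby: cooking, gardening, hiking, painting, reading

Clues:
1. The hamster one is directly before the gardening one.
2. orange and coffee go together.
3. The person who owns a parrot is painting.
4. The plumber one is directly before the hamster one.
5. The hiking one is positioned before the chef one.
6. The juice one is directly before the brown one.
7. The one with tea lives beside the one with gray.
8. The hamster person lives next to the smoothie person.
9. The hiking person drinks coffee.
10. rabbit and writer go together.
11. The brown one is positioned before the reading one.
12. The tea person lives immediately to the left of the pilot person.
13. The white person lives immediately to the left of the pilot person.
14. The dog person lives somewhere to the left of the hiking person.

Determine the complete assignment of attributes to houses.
Solution:

House | Drink | Pet | Job | Color | Hobby
-----------------------------------------
  1   | tea | parrot | plumber | white | painting
  2   | juice | hamster | pilot | gray | cooking
  3   | smoothie | dog | nurse | brown | gardening
  4   | coffee | rabbit | writer | orange | hiking
  5   | soda | cat | chef | black | reading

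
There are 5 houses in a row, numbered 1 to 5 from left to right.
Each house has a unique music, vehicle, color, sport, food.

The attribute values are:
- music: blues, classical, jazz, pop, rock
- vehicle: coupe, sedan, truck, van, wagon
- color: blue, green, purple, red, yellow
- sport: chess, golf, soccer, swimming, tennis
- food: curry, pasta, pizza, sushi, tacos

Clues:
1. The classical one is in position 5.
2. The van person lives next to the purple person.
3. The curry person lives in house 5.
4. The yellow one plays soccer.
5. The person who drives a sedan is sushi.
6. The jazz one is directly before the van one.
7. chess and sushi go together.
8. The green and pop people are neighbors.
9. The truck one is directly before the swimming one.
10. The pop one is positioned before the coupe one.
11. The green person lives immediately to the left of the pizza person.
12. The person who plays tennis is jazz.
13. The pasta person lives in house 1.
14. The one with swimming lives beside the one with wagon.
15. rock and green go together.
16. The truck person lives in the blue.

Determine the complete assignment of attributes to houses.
Solution:

House | Music | Vehicle | Color | Sport | Food
----------------------------------------------
  1   | jazz | truck | blue | tennis | pasta
  2   | rock | van | green | swimming | tacos
  3   | pop | wagon | purple | golf | pizza
  4   | blues | sedan | red | chess | sushi
  5   | classical | coupe | yellow | soccer | curry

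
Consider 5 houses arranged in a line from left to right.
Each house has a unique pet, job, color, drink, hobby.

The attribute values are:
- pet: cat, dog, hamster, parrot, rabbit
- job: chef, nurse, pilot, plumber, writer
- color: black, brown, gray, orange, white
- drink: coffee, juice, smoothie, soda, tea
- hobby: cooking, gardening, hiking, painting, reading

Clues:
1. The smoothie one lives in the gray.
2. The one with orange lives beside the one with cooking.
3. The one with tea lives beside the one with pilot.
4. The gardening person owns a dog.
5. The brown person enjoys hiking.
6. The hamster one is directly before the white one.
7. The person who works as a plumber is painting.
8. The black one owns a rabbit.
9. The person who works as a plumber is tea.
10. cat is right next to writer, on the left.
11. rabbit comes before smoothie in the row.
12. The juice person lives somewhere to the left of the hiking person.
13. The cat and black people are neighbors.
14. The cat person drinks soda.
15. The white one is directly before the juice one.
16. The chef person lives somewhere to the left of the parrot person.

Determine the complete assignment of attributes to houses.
Solution:

House | Pet | Job | Color | Drink | Hobby
-----------------------------------------
  1   | hamster | plumber | orange | tea | painting
  2   | cat | pilot | white | soda | cooking
  3   | rabbit | writer | black | juice | reading
  4   | dog | chef | gray | smoothie | gardening
  5   | parrot | nurse | brown | coffee | hiking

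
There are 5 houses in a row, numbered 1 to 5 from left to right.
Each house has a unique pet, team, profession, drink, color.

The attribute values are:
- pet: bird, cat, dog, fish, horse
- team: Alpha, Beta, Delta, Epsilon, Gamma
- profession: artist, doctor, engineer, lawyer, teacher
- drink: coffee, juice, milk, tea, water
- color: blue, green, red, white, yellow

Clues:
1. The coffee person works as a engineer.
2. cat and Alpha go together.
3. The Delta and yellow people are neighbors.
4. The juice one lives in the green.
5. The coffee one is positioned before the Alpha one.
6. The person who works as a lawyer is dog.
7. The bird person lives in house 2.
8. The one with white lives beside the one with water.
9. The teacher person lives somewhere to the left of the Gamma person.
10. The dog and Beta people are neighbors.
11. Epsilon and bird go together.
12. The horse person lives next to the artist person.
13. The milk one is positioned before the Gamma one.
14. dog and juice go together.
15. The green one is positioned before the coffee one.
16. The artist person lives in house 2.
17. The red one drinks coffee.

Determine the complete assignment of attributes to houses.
Solution:

House | Pet | Team | Profession | Drink | Color
-----------------------------------------------
  1   | horse | Delta | teacher | milk | white
  2   | bird | Epsilon | artist | water | yellow
  3   | dog | Gamma | lawyer | juice | green
  4   | fish | Beta | engineer | coffee | red
  5   | cat | Alpha | doctor | tea | blue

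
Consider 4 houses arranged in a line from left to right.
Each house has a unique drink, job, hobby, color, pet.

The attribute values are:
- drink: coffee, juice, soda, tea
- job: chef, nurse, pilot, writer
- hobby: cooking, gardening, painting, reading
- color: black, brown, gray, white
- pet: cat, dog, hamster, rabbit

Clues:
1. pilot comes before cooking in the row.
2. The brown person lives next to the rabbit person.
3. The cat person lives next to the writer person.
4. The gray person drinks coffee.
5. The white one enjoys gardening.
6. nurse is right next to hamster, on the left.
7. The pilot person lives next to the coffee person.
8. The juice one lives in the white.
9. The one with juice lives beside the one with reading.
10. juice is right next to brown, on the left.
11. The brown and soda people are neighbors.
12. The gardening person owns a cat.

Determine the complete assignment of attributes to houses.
Solution:

House | Drink | Job | Hobby | Color | Pet
-----------------------------------------
  1   | juice | nurse | gardening | white | cat
  2   | tea | writer | reading | brown | hamster
  3   | soda | pilot | painting | black | rabbit
  4   | coffee | chef | cooking | gray | dog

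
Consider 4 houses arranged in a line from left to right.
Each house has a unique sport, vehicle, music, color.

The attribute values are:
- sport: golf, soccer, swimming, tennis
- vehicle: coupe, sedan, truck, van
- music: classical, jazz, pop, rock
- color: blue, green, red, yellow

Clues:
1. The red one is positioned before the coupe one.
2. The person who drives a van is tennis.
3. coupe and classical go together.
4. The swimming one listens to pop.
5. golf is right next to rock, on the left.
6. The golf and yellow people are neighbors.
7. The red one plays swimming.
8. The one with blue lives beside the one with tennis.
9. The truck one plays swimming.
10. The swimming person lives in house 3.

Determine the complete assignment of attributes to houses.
Solution:

House | Sport | Vehicle | Music | Color
---------------------------------------
  1   | golf | sedan | jazz | blue
  2   | tennis | van | rock | yellow
  3   | swimming | truck | pop | red
  4   | soccer | coupe | classical | green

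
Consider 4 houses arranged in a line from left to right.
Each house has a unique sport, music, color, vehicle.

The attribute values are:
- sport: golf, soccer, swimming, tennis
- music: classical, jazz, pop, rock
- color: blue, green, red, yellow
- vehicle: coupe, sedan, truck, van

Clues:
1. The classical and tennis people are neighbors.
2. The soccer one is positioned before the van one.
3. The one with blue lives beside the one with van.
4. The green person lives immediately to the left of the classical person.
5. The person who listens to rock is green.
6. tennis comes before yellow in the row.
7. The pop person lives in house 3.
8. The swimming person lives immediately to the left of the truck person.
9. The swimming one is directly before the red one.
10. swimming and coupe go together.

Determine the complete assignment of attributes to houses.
Solution:

House | Sport | Music | Color | Vehicle
---------------------------------------
  1   | swimming | rock | green | coupe
  2   | soccer | classical | red | truck
  3   | tennis | pop | blue | sedan
  4   | golf | jazz | yellow | van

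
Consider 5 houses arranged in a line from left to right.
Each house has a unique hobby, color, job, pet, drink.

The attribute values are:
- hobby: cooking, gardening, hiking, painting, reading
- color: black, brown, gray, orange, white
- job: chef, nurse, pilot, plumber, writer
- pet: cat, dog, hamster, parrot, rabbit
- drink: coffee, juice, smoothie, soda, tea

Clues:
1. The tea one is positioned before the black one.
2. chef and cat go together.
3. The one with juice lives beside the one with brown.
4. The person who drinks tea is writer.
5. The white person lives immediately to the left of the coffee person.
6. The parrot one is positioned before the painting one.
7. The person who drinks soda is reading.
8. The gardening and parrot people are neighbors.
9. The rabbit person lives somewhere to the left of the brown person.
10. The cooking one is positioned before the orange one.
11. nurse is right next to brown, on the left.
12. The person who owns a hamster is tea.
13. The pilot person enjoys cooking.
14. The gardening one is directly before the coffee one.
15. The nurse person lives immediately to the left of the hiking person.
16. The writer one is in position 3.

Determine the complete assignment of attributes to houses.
Solution:

House | Hobby | Color | Job | Pet | Drink
-----------------------------------------
  1   | gardening | white | nurse | rabbit | juice
  2   | hiking | brown | plumber | parrot | coffee
  3   | painting | gray | writer | hamster | tea
  4   | cooking | black | pilot | dog | smoothie
  5   | reading | orange | chef | cat | soda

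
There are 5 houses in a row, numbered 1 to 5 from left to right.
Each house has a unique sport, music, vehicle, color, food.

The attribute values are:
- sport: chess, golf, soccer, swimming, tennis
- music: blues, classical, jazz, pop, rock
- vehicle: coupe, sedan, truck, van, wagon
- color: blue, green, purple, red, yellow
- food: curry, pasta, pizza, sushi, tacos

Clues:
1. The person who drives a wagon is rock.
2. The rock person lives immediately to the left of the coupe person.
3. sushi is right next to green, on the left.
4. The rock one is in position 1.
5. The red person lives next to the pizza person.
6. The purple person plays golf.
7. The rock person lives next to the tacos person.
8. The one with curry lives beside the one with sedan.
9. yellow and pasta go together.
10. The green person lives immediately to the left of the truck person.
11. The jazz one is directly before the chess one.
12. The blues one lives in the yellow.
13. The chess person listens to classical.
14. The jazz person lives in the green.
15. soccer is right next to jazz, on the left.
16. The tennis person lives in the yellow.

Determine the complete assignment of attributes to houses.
Solution:

House | Sport | Music | Vehicle | Color | Food
----------------------------------------------
  1   | soccer | rock | wagon | blue | sushi
  2   | swimming | jazz | coupe | green | tacos
  3   | chess | classical | truck | red | curry
  4   | golf | pop | sedan | purple | pizza
  5   | tennis | blues | van | yellow | pasta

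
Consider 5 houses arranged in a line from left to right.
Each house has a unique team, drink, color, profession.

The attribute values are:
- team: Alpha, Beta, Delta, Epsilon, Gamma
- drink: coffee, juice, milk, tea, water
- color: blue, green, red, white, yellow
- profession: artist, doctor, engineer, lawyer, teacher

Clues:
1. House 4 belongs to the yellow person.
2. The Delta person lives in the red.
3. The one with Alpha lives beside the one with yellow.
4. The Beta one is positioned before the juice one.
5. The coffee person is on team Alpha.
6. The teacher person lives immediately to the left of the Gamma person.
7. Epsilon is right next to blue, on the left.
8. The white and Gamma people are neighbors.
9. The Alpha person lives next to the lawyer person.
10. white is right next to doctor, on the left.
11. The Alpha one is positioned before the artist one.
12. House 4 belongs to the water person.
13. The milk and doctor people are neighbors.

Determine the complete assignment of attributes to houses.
Solution:

House | Team | Drink | Color | Profession
-----------------------------------------
  1   | Epsilon | milk | white | teacher
  2   | Gamma | tea | blue | doctor
  3   | Alpha | coffee | green | engineer
  4   | Beta | water | yellow | lawyer
  5   | Delta | juice | red | artist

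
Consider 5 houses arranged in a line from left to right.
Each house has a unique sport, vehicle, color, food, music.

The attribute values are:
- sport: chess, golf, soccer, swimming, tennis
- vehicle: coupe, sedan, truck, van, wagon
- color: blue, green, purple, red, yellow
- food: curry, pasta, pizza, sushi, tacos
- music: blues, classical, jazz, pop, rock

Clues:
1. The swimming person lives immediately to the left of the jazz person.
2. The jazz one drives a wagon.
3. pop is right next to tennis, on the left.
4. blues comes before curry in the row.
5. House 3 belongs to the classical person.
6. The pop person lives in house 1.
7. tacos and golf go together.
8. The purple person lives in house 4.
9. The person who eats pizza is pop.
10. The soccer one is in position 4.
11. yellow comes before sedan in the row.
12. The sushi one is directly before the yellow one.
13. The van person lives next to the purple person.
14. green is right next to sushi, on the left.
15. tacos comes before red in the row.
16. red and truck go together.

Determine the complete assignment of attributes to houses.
Solution:

House | Sport | Vehicle | Color | Food | Music
----------------------------------------------
  1   | swimming | coupe | green | pizza | pop
  2   | tennis | wagon | blue | sushi | jazz
  3   | golf | van | yellow | tacos | classical
  4   | soccer | sedan | purple | pasta | blues
  5   | chess | truck | red | curry | rock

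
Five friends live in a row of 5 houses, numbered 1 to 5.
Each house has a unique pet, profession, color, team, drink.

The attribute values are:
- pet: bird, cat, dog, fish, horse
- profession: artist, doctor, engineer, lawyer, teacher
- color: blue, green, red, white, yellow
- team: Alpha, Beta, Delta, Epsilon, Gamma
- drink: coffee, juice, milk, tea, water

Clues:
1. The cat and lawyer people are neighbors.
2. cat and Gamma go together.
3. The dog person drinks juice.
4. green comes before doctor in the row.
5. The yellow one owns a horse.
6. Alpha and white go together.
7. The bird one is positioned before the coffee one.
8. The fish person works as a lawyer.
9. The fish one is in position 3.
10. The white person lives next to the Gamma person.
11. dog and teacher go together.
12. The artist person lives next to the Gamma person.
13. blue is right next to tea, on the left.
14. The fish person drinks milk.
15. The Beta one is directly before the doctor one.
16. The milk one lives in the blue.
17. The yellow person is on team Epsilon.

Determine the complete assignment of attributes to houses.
Solution:

House | Pet | Profession | Color | Team | Drink
-----------------------------------------------
  1   | bird | artist | white | Alpha | water
  2   | cat | engineer | green | Gamma | coffee
  3   | fish | lawyer | blue | Beta | milk
  4   | horse | doctor | yellow | Epsilon | tea
  5   | dog | teacher | red | Delta | juice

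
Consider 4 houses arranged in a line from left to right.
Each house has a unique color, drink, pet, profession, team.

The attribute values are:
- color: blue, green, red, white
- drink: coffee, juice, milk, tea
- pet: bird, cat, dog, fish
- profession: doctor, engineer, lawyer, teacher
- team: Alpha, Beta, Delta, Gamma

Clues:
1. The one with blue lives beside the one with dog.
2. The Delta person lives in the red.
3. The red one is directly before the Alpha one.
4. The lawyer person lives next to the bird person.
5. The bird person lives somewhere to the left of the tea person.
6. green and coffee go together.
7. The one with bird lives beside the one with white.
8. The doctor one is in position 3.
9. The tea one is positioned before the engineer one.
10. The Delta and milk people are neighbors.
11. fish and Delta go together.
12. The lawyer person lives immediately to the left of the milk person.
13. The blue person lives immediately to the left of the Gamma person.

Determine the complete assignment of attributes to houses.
Solution:

House | Color | Drink | Pet | Profession | Team
-----------------------------------------------
  1   | red | juice | fish | lawyer | Delta
  2   | blue | milk | bird | teacher | Alpha
  3   | white | tea | dog | doctor | Gamma
  4   | green | coffee | cat | engineer | Beta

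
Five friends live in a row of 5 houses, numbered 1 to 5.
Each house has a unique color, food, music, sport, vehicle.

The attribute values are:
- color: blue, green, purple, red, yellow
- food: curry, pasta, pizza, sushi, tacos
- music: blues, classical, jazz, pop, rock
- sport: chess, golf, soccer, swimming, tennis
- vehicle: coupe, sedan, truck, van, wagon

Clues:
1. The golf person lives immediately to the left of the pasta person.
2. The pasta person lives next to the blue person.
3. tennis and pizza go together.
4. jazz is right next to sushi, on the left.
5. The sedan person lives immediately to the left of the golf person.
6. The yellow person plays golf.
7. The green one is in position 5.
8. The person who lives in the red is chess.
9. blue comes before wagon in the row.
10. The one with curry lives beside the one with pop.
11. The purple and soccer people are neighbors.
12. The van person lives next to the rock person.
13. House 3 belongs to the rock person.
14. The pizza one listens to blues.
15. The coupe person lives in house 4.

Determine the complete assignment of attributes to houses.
Solution:

House | Color | Food | Music | Sport | Vehicle
----------------------------------------------
  1   | red | curry | jazz | chess | sedan
  2   | yellow | sushi | pop | golf | van
  3   | purple | pasta | rock | swimming | truck
  4   | blue | tacos | classical | soccer | coupe
  5   | green | pizza | blues | tennis | wagon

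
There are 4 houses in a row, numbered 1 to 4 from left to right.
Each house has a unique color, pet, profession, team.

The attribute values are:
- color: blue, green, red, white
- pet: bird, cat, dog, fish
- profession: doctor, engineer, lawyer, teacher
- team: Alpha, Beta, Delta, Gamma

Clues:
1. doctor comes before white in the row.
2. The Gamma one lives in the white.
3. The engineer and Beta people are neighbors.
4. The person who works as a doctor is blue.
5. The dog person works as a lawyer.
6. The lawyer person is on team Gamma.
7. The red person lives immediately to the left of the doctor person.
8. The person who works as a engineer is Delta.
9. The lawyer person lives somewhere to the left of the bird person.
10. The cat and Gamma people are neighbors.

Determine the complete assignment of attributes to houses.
Solution:

House | Color | Pet | Profession | Team
---------------------------------------
  1   | red | fish | engineer | Delta
  2   | blue | cat | doctor | Beta
  3   | white | dog | lawyer | Gamma
  4   | green | bird | teacher | Alpha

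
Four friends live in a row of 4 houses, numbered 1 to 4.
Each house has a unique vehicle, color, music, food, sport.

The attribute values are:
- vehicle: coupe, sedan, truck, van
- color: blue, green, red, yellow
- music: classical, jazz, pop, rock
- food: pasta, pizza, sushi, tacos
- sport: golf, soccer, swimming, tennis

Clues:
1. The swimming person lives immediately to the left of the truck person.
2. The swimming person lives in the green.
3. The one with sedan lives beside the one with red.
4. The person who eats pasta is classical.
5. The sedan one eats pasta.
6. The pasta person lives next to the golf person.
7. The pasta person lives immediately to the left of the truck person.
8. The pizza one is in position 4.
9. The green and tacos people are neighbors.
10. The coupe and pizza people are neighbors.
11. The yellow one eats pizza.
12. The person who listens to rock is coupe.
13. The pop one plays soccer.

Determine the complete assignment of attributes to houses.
Solution:

House | Vehicle | Color | Music | Food | Sport
----------------------------------------------
  1   | sedan | green | classical | pasta | swimming
  2   | truck | red | jazz | tacos | golf
  3   | coupe | blue | rock | sushi | tennis
  4   | van | yellow | pop | pizza | soccer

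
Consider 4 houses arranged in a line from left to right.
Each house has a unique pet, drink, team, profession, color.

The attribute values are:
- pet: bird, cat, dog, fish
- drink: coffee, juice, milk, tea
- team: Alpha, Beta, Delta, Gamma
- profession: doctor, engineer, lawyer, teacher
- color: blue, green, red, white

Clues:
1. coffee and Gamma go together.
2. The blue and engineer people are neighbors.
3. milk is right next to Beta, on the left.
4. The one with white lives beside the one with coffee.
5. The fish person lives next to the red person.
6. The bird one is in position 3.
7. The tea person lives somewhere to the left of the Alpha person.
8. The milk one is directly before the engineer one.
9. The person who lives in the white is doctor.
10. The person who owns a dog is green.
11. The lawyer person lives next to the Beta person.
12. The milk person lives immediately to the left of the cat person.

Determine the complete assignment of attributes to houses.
Solution:

House | Pet | Drink | Team | Profession | Color
-----------------------------------------------
  1   | fish | milk | Delta | lawyer | blue
  2   | cat | tea | Beta | engineer | red
  3   | bird | juice | Alpha | doctor | white
  4   | dog | coffee | Gamma | teacher | green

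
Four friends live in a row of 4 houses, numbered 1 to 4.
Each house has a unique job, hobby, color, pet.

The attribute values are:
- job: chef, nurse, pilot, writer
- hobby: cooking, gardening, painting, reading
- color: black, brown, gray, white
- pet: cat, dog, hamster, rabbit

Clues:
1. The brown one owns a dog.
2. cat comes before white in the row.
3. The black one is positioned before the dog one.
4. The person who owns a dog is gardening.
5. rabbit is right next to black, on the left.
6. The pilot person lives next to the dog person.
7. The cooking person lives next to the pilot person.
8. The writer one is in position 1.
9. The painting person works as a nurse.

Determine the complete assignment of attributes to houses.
Solution:

House | Job | Hobby | Color | Pet
---------------------------------
  1   | writer | cooking | gray | rabbit
  2   | pilot | reading | black | cat
  3   | chef | gardening | brown | dog
  4   | nurse | painting | white | hamster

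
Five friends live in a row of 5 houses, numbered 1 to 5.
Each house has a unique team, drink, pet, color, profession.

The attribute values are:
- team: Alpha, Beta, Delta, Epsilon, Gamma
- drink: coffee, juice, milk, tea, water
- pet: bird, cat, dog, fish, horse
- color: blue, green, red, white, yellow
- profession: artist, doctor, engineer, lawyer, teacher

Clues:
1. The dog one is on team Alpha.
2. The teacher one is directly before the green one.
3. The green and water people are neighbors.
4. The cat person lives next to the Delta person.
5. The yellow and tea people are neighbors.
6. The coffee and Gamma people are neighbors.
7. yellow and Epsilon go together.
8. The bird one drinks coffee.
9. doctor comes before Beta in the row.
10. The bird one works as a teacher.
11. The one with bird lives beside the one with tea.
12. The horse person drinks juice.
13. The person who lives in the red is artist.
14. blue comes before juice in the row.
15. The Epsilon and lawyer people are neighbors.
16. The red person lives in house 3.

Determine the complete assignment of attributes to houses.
Solution:

House | Team | Drink | Pet | Color | Profession
-----------------------------------------------
  1   | Epsilon | coffee | bird | yellow | teacher
  2   | Gamma | tea | cat | green | lawyer
  3   | Delta | water | fish | red | artist
  4   | Alpha | milk | dog | blue | doctor
  5   | Beta | juice | horse | white | engineer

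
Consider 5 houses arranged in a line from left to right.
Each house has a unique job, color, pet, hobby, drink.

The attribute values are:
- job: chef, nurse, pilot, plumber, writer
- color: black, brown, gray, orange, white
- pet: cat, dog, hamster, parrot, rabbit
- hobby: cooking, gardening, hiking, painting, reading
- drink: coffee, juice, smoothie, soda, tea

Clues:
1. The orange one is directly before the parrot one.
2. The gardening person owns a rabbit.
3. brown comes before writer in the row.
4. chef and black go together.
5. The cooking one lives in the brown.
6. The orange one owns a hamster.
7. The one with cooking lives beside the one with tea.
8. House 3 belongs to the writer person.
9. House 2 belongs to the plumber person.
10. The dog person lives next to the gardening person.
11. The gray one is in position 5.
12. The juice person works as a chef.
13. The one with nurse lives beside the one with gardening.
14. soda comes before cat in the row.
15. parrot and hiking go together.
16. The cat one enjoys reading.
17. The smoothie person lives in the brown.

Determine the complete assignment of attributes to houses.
Solution:

House | Job | Color | Pet | Hobby | Drink
-----------------------------------------
  1   | nurse | brown | dog | cooking | smoothie
  2   | plumber | white | rabbit | gardening | tea
  3   | writer | orange | hamster | painting | soda
  4   | chef | black | parrot | hiking | juice
  5   | pilot | gray | cat | reading | coffee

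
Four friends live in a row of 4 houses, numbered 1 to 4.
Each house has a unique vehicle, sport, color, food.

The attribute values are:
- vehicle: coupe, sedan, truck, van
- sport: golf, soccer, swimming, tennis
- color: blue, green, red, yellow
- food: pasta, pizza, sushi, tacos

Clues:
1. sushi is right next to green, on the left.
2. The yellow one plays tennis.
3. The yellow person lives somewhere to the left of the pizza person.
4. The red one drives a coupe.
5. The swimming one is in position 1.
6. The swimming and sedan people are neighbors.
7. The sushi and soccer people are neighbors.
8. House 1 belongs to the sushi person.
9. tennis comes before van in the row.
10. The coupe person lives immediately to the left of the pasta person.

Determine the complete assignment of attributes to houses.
Solution:

House | Vehicle | Sport | Color | Food
--------------------------------------
  1   | coupe | swimming | red | sushi
  2   | sedan | soccer | green | pasta
  3   | truck | tennis | yellow | tacos
  4   | van | golf | blue | pizza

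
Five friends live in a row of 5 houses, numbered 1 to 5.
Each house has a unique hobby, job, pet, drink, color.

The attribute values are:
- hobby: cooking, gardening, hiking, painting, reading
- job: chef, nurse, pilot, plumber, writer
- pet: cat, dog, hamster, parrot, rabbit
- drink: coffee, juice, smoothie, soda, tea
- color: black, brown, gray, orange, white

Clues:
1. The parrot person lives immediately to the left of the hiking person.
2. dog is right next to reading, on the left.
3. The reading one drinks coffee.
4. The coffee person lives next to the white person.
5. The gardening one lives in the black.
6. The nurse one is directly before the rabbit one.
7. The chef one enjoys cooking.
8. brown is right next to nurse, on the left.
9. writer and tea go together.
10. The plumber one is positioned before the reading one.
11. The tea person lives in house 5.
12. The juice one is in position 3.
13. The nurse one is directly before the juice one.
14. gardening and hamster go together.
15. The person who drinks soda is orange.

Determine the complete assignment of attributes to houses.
Solution:

House | Hobby | Job | Pet | Drink | Color
-----------------------------------------
  1   | painting | plumber | dog | smoothie | brown
  2   | reading | nurse | parrot | coffee | gray
  3   | hiking | pilot | rabbit | juice | white
  4   | cooking | chef | cat | soda | orange
  5   | gardening | writer | hamster | tea | black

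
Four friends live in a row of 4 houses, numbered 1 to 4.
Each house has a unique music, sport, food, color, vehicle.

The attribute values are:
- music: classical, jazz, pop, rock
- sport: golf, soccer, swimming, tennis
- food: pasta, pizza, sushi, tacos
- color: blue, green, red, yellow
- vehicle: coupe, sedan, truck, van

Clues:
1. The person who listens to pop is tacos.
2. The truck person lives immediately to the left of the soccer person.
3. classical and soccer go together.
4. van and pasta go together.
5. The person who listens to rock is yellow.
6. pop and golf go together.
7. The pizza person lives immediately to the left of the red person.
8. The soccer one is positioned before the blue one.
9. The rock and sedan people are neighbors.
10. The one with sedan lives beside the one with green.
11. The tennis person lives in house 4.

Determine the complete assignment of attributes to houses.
Solution:

House | Music | Sport | Food | Color | Vehicle
----------------------------------------------
  1   | rock | swimming | pizza | yellow | truck
  2   | classical | soccer | sushi | red | sedan
  3   | pop | golf | tacos | green | coupe
  4   | jazz | tennis | pasta | blue | van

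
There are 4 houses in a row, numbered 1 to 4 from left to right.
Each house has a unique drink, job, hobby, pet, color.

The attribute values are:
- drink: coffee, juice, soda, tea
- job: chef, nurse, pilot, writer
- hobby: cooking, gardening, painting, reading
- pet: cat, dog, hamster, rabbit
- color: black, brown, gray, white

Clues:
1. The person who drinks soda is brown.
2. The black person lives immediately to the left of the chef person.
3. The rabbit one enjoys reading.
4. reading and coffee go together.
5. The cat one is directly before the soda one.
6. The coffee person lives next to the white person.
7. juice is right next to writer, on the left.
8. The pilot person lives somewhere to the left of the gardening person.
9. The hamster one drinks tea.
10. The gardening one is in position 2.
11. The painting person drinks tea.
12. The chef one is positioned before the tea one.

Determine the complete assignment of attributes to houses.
Solution:

House | Drink | Job | Hobby | Pet | Color
-----------------------------------------
  1   | coffee | pilot | reading | rabbit | black
  2   | juice | chef | gardening | cat | white
  3   | soda | writer | cooking | dog | brown
  4   | tea | nurse | painting | hamster | gray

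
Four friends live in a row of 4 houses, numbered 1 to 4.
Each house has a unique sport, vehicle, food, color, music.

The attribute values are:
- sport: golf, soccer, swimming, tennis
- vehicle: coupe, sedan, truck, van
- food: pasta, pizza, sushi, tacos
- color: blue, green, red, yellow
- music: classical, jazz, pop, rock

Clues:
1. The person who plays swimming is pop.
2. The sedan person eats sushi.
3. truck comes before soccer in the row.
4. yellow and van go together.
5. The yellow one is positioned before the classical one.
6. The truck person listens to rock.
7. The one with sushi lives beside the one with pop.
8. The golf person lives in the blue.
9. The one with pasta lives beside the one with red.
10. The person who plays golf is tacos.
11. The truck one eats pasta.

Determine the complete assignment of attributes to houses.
Solution:

House | Sport | Vehicle | Food | Color | Music
----------------------------------------------
  1   | tennis | truck | pasta | green | rock
  2   | soccer | sedan | sushi | red | jazz
  3   | swimming | van | pizza | yellow | pop
  4   | golf | coupe | tacos | blue | classical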